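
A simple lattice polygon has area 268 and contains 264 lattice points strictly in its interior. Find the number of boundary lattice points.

10

Pick's theorem gives A = I + B/2 − 1, so B = 2(A − I + 1) = 2(268 − 264 + 1) = 10.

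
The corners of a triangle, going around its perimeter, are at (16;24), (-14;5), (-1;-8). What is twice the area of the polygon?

By the shoelace formula, twice the signed area is |[16·5 − (-14)·24] + [(-14)·(-8) − (-1)·5] + [(-1)·24 − 16·(-8)]| = 637, so the area is 318.5.

637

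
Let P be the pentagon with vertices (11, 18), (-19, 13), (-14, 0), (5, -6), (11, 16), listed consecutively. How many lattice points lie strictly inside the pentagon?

Using the shoelace formula, 2A = |[11·13 − (-19)·18] + [(-19)·0 − (-14)·13] + [(-14)·(-6) − 5·0] + [5·16 − 11·(-6)] + [11·18 − 11·16]| = 919, so the area is 459.5.
Along each edge there are gcd(|Δx|,|Δy|)+1 lattice points, so counting each shared vertex once the boundary has gcd(30,5) + gcd(5,13) + gcd(19,6) + gcd(6,22) + gcd(0,2) = 5+1+1+2+2 = 11.
Pick's theorem gives I = A − B/2 + 1 = 459.5 − 11/2 + 1 = 455.

455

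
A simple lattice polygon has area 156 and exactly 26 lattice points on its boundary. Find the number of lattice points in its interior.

144

From Pick's theorem, I = A − B/2 + 1 = 156 − 26/2 + 1 = 144.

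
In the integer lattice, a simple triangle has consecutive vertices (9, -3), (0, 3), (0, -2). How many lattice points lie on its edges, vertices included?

Summing gcd(|Δx|,|Δy|) over the edges gives the boundary count: gcd(9,6) + gcd(0,5) + gcd(9,1) = 3+5+1 = 9.

9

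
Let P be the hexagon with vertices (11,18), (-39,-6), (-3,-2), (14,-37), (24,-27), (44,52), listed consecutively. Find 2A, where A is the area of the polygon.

The shoelace formula gives twice the area as |(11·(-6) − (-39)·18) + ((-39)·(-2) − (-3)·(-6)) + ((-3)·(-37) − 14·(-2)) + (14·(-27) − 24·(-37)) + (24·52 − 44·(-27)) + (44·18 − 11·52)| = 4001, so the area is 4001/2.

4001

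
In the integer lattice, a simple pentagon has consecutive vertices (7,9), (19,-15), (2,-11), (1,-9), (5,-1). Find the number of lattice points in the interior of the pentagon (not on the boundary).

By the shoelace formula, twice the signed area is |[7·(-15) − 19·9] + [19·(-11) − 2·(-15)] + [2·(-9) − 1·(-11)] + [1·(-1) − 5·(-9)] + [5·9 − 7·(-1)]| = 366, so the area is 183.
Along each edge there are gcd(|Δx|,|Δy|)+1 lattice points, so counting each shared vertex once the boundary has gcd(12,24) + gcd(17,4) + gcd(1,2) + gcd(4,8) + gcd(2,10) = 12+1+1+4+2 = 20.
By Pick's theorem A = I + B/2 − 1, so I = 183 − 20/2 + 1 = 174.

174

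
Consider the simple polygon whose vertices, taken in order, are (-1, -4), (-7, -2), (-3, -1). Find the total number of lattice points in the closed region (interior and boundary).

By the shoelace formula, twice the signed area is |((-1)·(-2) − (-7)·(-4)) + ((-7)·(-1) − (-3)·(-2)) + ((-3)·(-4) − (-1)·(-1))| = 14, so the area is 7.
Summing gcd(|Δx|,|Δy|) over the edges gives the boundary count: gcd(6,2) + gcd(4,1) + gcd(2,3) = 2+1+1 = 4.
Pick's theorem gives I = A − B/2 + 1 = 7 − 4/2 + 1 = 6, so the closed region contains I + B = 6 + 4 = 10 lattice points.

10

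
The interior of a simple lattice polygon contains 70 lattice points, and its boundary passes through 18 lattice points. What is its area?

Pick's theorem states A = I + B/2 − 1, so A = 70 + 18/2 − 1 = 78.

78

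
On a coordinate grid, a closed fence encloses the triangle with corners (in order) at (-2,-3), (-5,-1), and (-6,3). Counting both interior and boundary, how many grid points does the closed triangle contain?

Using the shoelace formula, 2A = |[(-2)·(-1) − (-5)·(-3)] + [(-5)·3 − (-6)·(-1)] + [(-6)·(-3) − (-2)·3]| = 10, so the area is 5.
Summing gcd(|Δx|,|Δy|) over the edges gives the boundary count: gcd(3,2) + gcd(1,4) + gcd(4,6) = 1+1+2 = 4.
Pick's theorem gives I = A − B/2 + 1 = 5 − 4/2 + 1 = 4, so the closed region contains I + B = 4 + 4 = 8 lattice points.

8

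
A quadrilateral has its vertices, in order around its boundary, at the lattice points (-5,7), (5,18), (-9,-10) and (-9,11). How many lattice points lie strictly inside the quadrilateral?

Using the shoelace formula, 2A = |((-5)·18 − 5·7) + (5·(-10) − (-9)·18) + ((-9)·11 − (-9)·(-10)) + ((-9)·7 − (-5)·11)| = 210, so the area is 105.
The number of boundary lattice points is Σ gcd(|Δx|,|Δy|) = gcd(10,11) + gcd(14,28) + gcd(0,21) + gcd(4,4) = 1+14+21+4 = 40.
By Pick's theorem A = I + B/2 − 1, so I = 105 − 40/2 + 1 = 86.

86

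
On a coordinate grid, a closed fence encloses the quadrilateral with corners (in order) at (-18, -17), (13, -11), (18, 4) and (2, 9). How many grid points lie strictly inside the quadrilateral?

By the shoelace formula, twice the signed area is |[(-18)·(-11) − 13·(-17)] + [13·4 − 18·(-11)] + [18·9 − 2·4] + [2·(-17) − (-18)·9]| = 951, so the area is 951/2.
Summing gcd(|Δx|,|Δy|) over the edges gives the boundary count: gcd(31,6) + gcd(5,15) + gcd(16,5) + gcd(20,26) = 1+5+1+2 = 9.
Pick's theorem gives I = A − B/2 + 1 = 951/2 − 9/2 + 1 = 472.

472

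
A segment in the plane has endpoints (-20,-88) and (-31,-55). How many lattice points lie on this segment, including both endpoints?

12

The number of lattice points on a segment between lattice points is gcd(|Δx|,|Δy|) + 1 = gcd(11,33) + 1 = 11 + 1 = 12.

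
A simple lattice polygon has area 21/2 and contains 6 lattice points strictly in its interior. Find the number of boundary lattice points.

Pick's theorem gives A = I + B/2 − 1, so B = 2(A − I + 1) = 2(21/2 − 6 + 1) = 11.

11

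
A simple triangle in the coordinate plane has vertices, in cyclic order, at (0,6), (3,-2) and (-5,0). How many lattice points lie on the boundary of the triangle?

Along each edge there are gcd(|Δx|,|Δy|)+1 lattice points, so counting each shared vertex once the boundary has gcd(3,8) + gcd(8,2) + gcd(5,6) = 1+2+1 = 4.

4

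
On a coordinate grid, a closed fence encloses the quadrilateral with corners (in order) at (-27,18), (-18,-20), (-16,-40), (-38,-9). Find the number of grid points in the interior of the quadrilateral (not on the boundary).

518

The shoelace formula gives twice the area as |((-27)·(-20) − (-18)·18) + ((-18)·(-40) − (-16)·(-20)) + ((-16)·(-9) − (-38)·(-40)) + ((-38)·18 − (-27)·(-9))| = 1039, so the area is 1039/2.
Summing gcd(|Δx|,|Δy|) over the edges gives the boundary count: gcd(9,38) + gcd(2,20) + gcd(22,31) + gcd(11,27) = 1+2+1+1 = 5.
By Pick's theorem A = I + B/2 − 1, so I = 1039/2 − 5/2 + 1 = 518.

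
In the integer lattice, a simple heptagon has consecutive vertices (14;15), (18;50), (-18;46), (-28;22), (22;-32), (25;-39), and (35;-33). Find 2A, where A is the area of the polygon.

4931

By the shoelace formula, twice the signed area is |(14·50 − 18·15) + (18·46 − (-18)·50) + ((-18)·22 − (-28)·46) + ((-28)·(-32) − 22·22) + (22·(-39) − 25·(-32)) + (25·(-33) − 35·(-39)) + (35·15 − 14·(-33))| = 4931, so the area is 2465.5.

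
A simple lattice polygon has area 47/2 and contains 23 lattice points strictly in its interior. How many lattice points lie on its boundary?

Pick's theorem gives A = I + B/2 − 1, so B = 2(A − I + 1) = 2(47/2 − 23 + 1) = 3.

3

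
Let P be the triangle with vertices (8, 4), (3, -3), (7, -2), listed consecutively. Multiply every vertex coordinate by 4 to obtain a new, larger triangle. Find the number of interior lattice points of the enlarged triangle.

179

By the shoelace formula, twice the signed area is |(8·(-3) − 3·4) + (3·(-2) − 7·(-3)) + (7·4 − 8·(-2))| = 23, so the area is 11.5.
Along each edge there are gcd(|Δx|,|Δy|)+1 lattice points, so counting each shared vertex once the boundary has gcd(5,7) + gcd(4,1) + gcd(1,6) = 1+1+1 = 3.
Scaling by 4 multiplies the area by 4² = 16 (so the new area is 184) and multiplies the boundary lattice-point count by 4, giving 12.
By Pick's theorem, the interior count of the dilated polygon is 184 − 12/2 + 1 = 179.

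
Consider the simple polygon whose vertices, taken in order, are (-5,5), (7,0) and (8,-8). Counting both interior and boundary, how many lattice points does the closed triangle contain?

54

Using the shoelace formula, 2A = |[(-5)·0 − 7·5] + [7·(-8) − 8·0] + [8·5 − (-5)·(-8)]| = 91, so the area is 91/2.
Summing gcd(|Δx|,|Δy|) over the edges gives the boundary count: gcd(12,5) + gcd(1,8) + gcd(13,13) = 1+1+13 = 15.
Pick's theorem gives I = A − B/2 + 1 = 91/2 − 15/2 + 1 = 39, so the closed region contains I + B = 39 + 15 = 54 lattice points.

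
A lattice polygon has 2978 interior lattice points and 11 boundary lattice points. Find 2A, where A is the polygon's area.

By Pick's theorem, A = I + B/2 − 1 = 2978 + 11/2 − 1 = 5965/2.
Hence 2A = 5965.

5965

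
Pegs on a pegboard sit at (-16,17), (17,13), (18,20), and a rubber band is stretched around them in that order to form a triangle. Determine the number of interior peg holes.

By the shoelace formula, twice the signed area is |[(-16)·13 − 17·17] + [17·20 − 18·13] + [18·17 − (-16)·20]| = 235, so the area is 235/2.
Summing gcd(|Δx|,|Δy|) over the edges gives the boundary count: gcd(33,4) + gcd(1,7) + gcd(34,3) = 1+1+1 = 3.
Pick's theorem gives I = A − B/2 + 1 = 235/2 − 3/2 + 1 = 117.

117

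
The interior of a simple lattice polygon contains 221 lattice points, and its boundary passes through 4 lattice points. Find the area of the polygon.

Pick's theorem states A = I + B/2 − 1, so A = 221 + 4/2 − 1 = 222.

222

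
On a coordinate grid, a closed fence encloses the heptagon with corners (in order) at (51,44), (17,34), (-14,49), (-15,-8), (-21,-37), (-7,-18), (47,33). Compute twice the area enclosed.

4648

By the shoelace formula, twice the signed area is |[51·34 − 17·44] + [17·49 − (-14)·34] + [(-14)·(-8) − (-15)·49] + [(-15)·(-37) − (-21)·(-8)] + [(-21)·(-18) − (-7)·(-37)] + [(-7)·33 − 47·(-18)] + [47·44 − 51·33]| = 4648, so the area is 2324.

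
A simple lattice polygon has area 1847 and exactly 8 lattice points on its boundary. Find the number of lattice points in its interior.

From Pick's theorem, I = A − B/2 + 1 = 1847 − 8/2 + 1 = 1844.

1844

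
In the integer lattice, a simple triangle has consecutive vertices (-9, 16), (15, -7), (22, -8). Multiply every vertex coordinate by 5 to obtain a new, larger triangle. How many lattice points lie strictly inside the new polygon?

The shoelace formula gives twice the area as |[(-9)·(-7) − 15·16] + [15·(-8) − 22·(-7)] + [22·16 − (-9)·(-8)]| = 137, so the area is 68.5.
Summing gcd(|Δx|,|Δy|) over the edges gives the boundary count: gcd(24,23) + gcd(7,1) + gcd(31,24) = 1+1+1 = 3.
Scaling by 5 multiplies the area by 5² = 25 (so the new area is 1712.5) and multiplies the boundary lattice-point count by 5, giving 15.
By Pick's theorem, the interior count of the dilated polygon is 1712.5 − 15/2 + 1 = 1706.

1706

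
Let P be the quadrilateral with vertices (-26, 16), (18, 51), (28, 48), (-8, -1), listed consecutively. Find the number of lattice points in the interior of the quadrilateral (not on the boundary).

987

By the shoelace formula, twice the signed area is |[(-26)·51 − 18·16] + [18·48 − 28·51] + [28·(-1) − (-8)·48] + [(-8)·16 − (-26)·(-1)]| = 1976, so the area is 988.
The number of boundary lattice points is Σ gcd(|Δx|,|Δy|) = gcd(44,35) + gcd(10,3) + gcd(36,49) + gcd(18,17) = 1+1+1+1 = 4.
By Pick's theorem A = I + B/2 − 1, so I = 988 − 4/2 + 1 = 987.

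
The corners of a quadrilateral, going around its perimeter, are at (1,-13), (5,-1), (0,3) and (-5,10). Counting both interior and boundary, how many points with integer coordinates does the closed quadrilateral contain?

The shoelace formula gives twice the area as |[1·(-1) − 5·(-13)] + [5·3 − 0·(-1)] + [0·10 − (-5)·3] + [(-5)·(-13) − 1·10]| = 149, so the area is 149/2.
Along each edge there are gcd(|Δx|,|Δy|)+1 lattice points, so counting each shared vertex once the boundary has gcd(4,12) + gcd(5,4) + gcd(5,7) + gcd(6,23) = 4+1+1+1 = 7.
Pick's theorem gives I = A − B/2 + 1 = 149/2 − 7/2 + 1 = 72, so the closed region contains I + B = 72 + 7 = 79 lattice points.

79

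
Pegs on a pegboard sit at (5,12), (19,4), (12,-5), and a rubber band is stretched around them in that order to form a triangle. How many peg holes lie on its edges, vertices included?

The number of boundary lattice points is Σ gcd(|Δx|,|Δy|) = gcd(14,8) + gcd(7,9) + gcd(7,17) = 2+1+1 = 4.

4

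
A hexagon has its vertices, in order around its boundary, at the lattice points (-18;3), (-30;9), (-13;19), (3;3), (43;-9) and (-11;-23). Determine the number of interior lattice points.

1142

By the shoelace formula, twice the signed area is |[(-18)·9 − (-30)·3] + [(-30)·19 − (-13)·9] + [(-13)·3 − 3·19] + [3·(-9) − 43·3] + [43·(-23) − (-11)·(-9)] + [(-11)·3 − (-18)·(-23)]| = 2312, so the area is 1156.
Along each edge there are gcd(|Δx|,|Δy|)+1 lattice points, so counting each shared vertex once the boundary has gcd(12,6) + gcd(17,10) + gcd(16,16) + gcd(40,12) + gcd(54,14) + gcd(7,26) = 6+1+16+4+2+1 = 30.
Pick's theorem gives I = A − B/2 + 1 = 1156 − 30/2 + 1 = 1142.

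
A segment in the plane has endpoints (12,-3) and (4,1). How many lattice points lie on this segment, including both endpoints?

5

The number of lattice points on a segment between lattice points is gcd(|Δx|,|Δy|) + 1 = gcd(8,4) + 1 = 4 + 1 = 5.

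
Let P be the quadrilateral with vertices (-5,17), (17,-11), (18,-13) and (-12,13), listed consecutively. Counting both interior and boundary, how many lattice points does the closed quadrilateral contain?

163

By the shoelace formula, twice the signed area is |((-5)·(-11) − 17·17) + (17·(-13) − 18·(-11)) + (18·13 − (-12)·(-13)) + ((-12)·17 − (-5)·13)| = 318, so the area is 159.
Along each edge there are gcd(|Δx|,|Δy|)+1 lattice points, so counting each shared vertex once the boundary has gcd(22,28) + gcd(1,2) + gcd(30,26) + gcd(7,4) = 2+1+2+1 = 6.
Pick's theorem gives I = A − B/2 + 1 = 159 − 6/2 + 1 = 157, so the closed region contains I + B = 157 + 6 = 163 lattice points.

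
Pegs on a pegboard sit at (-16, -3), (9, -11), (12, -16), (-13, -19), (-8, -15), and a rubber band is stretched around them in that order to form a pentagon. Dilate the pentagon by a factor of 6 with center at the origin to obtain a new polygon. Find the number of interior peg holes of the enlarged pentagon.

7501

By the shoelace formula, twice the signed area is |[(-16)·(-11) − 9·(-3)] + [9·(-16) − 12·(-11)] + [12·(-19) − (-13)·(-16)] + [(-13)·(-15) − (-8)·(-19)] + [(-8)·(-3) − (-16)·(-15)]| = 418, so the area is 209.
Along each edge there are gcd(|Δx|,|Δy|)+1 lattice points, so counting each shared vertex once the boundary has gcd(25,8) + gcd(3,5) + gcd(25,3) + gcd(5,4) + gcd(8,12) = 1+1+1+1+4 = 8.
Scaling by 6 multiplies the area by 6² = 36 (so the new area is 7524) and multiplies the boundary lattice-point count by 6, giving 48.
By Pick's theorem, the interior count of the dilated polygon is 7524 − 48/2 + 1 = 7501.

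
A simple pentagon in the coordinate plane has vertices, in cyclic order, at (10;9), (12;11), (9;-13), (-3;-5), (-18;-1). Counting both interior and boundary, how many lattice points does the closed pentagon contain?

Using the shoelace formula, 2A = |[10·11 − 12·9] + [12·(-13) − 9·11] + [9·(-5) − (-3)·(-13)] + [(-3)·(-1) − (-18)·(-5)] + [(-18)·9 − 10·(-1)]| = 576, so the area is 288.
Summing gcd(|Δx|,|Δy|) over the edges gives the boundary count: gcd(2,2) + gcd(3,24) + gcd(12,8) + gcd(15,4) + gcd(28,10) = 2+3+4+1+2 = 12.
Pick's theorem gives I = A − B/2 + 1 = 288 − 12/2 + 1 = 283, so the closed region contains I + B = 283 + 12 = 295 lattice points.

295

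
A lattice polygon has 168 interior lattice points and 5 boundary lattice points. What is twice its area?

339

Pick's theorem states A = I + B/2 − 1, so A = 168 + 5/2 − 1 = 339/2.
Hence 2A = 339.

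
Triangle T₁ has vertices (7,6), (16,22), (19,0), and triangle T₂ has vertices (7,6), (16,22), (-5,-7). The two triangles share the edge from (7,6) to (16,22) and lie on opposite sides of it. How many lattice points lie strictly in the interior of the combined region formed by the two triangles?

The union is the simple quadrilateral with vertices (7,6), (19,0), (16,22), (-5,-7) in order.
Using the shoelace formula, 2A = |(7·0 − 19·6) + (19·22 − 16·0) + (16·(-7) − (-5)·22) + ((-5)·6 − 7·(-7))| = 321, so the area is 321/2.
Along each edge there are gcd(|Δx|,|Δy|)+1 lattice points, so counting each shared vertex once the boundary has gcd(12,6) + gcd(3,22) + gcd(21,29) + gcd(12,13) = 6+1+1+1 = 9.
By Pick's theorem I = A − B/2 + 1 = 321/2 − 9/2 + 1 = 157.

157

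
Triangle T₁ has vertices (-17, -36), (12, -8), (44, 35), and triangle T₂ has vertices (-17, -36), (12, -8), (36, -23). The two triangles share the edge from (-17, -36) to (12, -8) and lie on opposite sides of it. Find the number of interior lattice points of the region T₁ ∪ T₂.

The union is the simple quadrilateral with vertices (-17, -36), (44, 35), (12, -8), (36, -23) in order.
Using the shoelace formula, 2A = |((-17)·35 − 44·(-36)) + (44·(-8) − 12·35) + (12·(-23) − 36·(-8)) + (36·(-36) − (-17)·(-23))| = 1458, so the area is 729.
The number of boundary lattice points is Σ gcd(|Δx|,|Δy|) = gcd(61,71) + gcd(32,43) + gcd(24,15) + gcd(53,13) = 1+1+3+1 = 6.
By Pick's theorem I = A − B/2 + 1 = 729 − 6/2 + 1 = 727.

727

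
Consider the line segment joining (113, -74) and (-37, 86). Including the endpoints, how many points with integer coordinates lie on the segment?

11

The number of lattice points on a segment between lattice points is gcd(|Δx|,|Δy|) + 1 = gcd(150,160) + 1 = 10 + 1 = 11.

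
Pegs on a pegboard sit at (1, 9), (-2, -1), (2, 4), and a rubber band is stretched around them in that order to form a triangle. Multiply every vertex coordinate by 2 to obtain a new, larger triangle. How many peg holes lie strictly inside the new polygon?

48

By the shoelace formula, twice the signed area is |(1·(-1) − (-2)·9) + ((-2)·4 − 2·(-1)) + (2·9 − 1·4)| = 25, so the area is 25/2.
Summing gcd(|Δx|,|Δy|) over the edges gives the boundary count: gcd(3,10) + gcd(4,5) + gcd(1,5) = 1+1+1 = 3.
Scaling by 2 multiplies the area by 2² = 4 (so the new area is 50) and multiplies the boundary lattice-point count by 2, giving 6.
By Pick's theorem, the interior count of the dilated polygon is 50 − 6/2 + 1 = 48.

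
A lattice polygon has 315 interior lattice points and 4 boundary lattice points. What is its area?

Pick's theorem states A = I + B/2 − 1, so A = 315 + 4/2 − 1 = 316.

316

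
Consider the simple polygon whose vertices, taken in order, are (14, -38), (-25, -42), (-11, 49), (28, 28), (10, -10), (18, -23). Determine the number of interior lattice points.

The shoelace formula gives twice the area as |[14·(-42) − (-25)·(-38)] + [(-25)·49 − (-11)·(-42)] + [(-11)·28 − 28·49] + [28·(-10) − 10·28] + [10·(-23) − 18·(-10)] + [18·(-38) − 14·(-23)]| = 5877, so the area is 2938.5.
Summing gcd(|Δx|,|Δy|) over the edges gives the boundary count: gcd(39,4) + gcd(14,91) + gcd(39,21) + gcd(18,38) + gcd(8,13) + gcd(4,15) = 1+7+3+2+1+1 = 15.
By Pick's theorem A = I + B/2 − 1, so I = 2938.5 − 15/2 + 1 = 2932.

2932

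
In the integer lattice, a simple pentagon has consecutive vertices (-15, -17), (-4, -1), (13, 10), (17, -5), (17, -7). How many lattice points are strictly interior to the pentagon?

By the shoelace formula, twice the signed area is |((-15)·(-1) − (-4)·(-17)) + ((-4)·10 − 13·(-1)) + (13·(-5) − 17·10) + (17·(-7) − 17·(-5)) + (17·(-17) − (-15)·(-7))| = 743, so the area is 743/2.
Along each edge there are gcd(|Δx|,|Δy|)+1 lattice points, so counting each shared vertex once the boundary has gcd(11,16) + gcd(17,11) + gcd(4,15) + gcd(0,2) + gcd(32,10) = 1+1+1+2+2 = 7.
Pick's theorem gives I = A − B/2 + 1 = 743/2 − 7/2 + 1 = 369.

369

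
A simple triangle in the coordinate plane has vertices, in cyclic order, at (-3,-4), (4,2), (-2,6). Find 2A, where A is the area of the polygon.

By the shoelace formula, twice the signed area is |((-3)·2 − 4·(-4)) + (4·6 − (-2)·2) + ((-2)·(-4) − (-3)·6)| = 64, so the area is 32.

64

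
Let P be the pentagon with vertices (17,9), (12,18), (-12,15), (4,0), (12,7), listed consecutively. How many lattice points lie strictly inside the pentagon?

Using the shoelace formula, 2A = |[17·18 − 12·9] + [12·15 − (-12)·18] + [(-12)·0 − 4·15] + [4·7 − 12·0] + [12·9 − 17·7]| = 551, so the area is 275.5.
The number of boundary lattice points is Σ gcd(|Δx|,|Δy|) = gcd(5,9) + gcd(24,3) + gcd(16,15) + gcd(8,7) + gcd(5,2) = 1+3+1+1+1 = 7.
Pick's theorem gives I = A − B/2 + 1 = 275.5 − 7/2 + 1 = 273.

273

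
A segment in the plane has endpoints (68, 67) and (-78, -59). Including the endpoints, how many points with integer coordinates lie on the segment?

The number of lattice points on a segment between lattice points is gcd(|Δx|,|Δy|) + 1 = gcd(146,126) + 1 = 2 + 1 = 3.

3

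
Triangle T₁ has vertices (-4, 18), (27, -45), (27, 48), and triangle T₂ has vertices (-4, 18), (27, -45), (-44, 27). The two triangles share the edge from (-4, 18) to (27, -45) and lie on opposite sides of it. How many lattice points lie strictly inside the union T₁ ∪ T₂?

The union is the simple quadrilateral with vertices (-4, 18), (27, 48), (27, -45), (-44, 27) in order.
Using the shoelace formula, 2A = |[(-4)·48 − 27·18] + [27·(-45) − 27·48] + [27·27 − (-44)·(-45)] + [(-44)·18 − (-4)·27]| = 5124, so the area is 2562.
Summing gcd(|Δx|,|Δy|) over the edges gives the boundary count: gcd(31,30) + gcd(0,93) + gcd(71,72) + gcd(40,9) = 1+93+1+1 = 96.
By Pick's theorem I = A − B/2 + 1 = 2562 − 96/2 + 1 = 2515.

2515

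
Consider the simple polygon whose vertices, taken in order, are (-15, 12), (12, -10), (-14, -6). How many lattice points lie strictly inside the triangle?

231

The shoelace formula gives twice the area as |((-15)·(-10) − 12·12) + (12·(-6) − (-14)·(-10)) + ((-14)·12 − (-15)·(-6))| = 464, so the area is 232.
Along each edge there are gcd(|Δx|,|Δy|)+1 lattice points, so counting each shared vertex once the boundary has gcd(27,22) + gcd(26,4) + gcd(1,18) = 1+2+1 = 4.
Pick's theorem gives I = A − B/2 + 1 = 232 − 4/2 + 1 = 231.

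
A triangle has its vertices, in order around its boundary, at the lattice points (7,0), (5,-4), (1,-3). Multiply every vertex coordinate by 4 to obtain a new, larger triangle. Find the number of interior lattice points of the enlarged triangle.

The shoelace formula gives twice the area as |[7·(-4) − 5·0] + [5·(-3) − 1·(-4)] + [1·0 − 7·(-3)]| = 18, so the area is 9.
Summing gcd(|Δx|,|Δy|) over the edges gives the boundary count: gcd(2,4) + gcd(4,1) + gcd(6,3) = 2+1+3 = 6.
Scaling by 4 multiplies the area by 4² = 16 (so the new area is 144) and multiplies the boundary lattice-point count by 4, giving 24.
By Pick's theorem, the interior count of the dilated polygon is 144 − 24/2 + 1 = 133.

133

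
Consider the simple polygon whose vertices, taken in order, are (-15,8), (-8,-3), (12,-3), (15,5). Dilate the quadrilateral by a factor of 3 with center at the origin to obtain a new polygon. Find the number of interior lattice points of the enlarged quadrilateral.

2074

Using the shoelace formula, 2A = |[(-15)·(-3) − (-8)·8] + [(-8)·(-3) − 12·(-3)] + [12·5 − 15·(-3)] + [15·8 − (-15)·5]| = 469, so the area is 234.5.
Along each edge there are gcd(|Δx|,|Δy|)+1 lattice points, so counting each shared vertex once the boundary has gcd(7,11) + gcd(20,0) + gcd(3,8) + gcd(30,3) = 1+20+1+3 = 25.
Scaling by 3 multiplies the area by 3² = 9 (so the new area is 4221/2) and multiplies the boundary lattice-point count by 3, giving 75.
By Pick's theorem, the interior count of the dilated polygon is 4221/2 − 75/2 + 1 = 2074.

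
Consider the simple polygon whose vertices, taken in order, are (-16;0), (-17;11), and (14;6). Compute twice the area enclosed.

The shoelace formula gives twice the area as |((-16)·11 − (-17)·0) + ((-17)·6 − 14·11) + (14·0 − (-16)·6)| = 336, so the area is 168.

336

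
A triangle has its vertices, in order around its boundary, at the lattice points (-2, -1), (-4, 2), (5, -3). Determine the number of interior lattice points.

Using the shoelace formula, 2A = |((-2)·2 − (-4)·(-1)) + ((-4)·(-3) − 5·2) + (5·(-1) − (-2)·(-3))| = 17, so the area is 17/2.
The number of boundary lattice points is Σ gcd(|Δx|,|Δy|) = gcd(2,3) + gcd(9,5) + gcd(7,2) = 1+1+1 = 3.
Pick's theorem gives I = A − B/2 + 1 = 17/2 − 3/2 + 1 = 8.

8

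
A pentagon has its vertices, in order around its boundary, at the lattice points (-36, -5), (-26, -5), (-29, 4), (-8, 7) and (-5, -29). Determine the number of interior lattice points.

Using the shoelace formula, 2A = |((-36)·(-5) − (-26)·(-5)) + ((-26)·4 − (-29)·(-5)) + ((-29)·7 − (-8)·4) + ((-8)·(-29) − (-5)·7) + ((-5)·(-5) − (-36)·(-29))| = 1122, so the area is 561.
The number of boundary lattice points is Σ gcd(|Δx|,|Δy|) = gcd(10,0) + gcd(3,9) + gcd(21,3) + gcd(3,36) + gcd(31,24) = 10+3+3+3+1 = 20.
By Pick's theorem A = I + B/2 − 1, so I = 561 − 20/2 + 1 = 552.

552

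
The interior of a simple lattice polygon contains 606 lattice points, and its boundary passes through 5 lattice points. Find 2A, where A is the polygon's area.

By Pick's theorem, A = I + B/2 − 1 = 606 + 5/2 − 1 = 1215/2.
Hence 2A = 1215.

1215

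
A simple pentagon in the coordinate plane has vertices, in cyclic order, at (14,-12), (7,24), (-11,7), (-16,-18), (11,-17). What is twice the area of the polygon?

1619

By the shoelace formula, twice the signed area is |(14·24 − 7·(-12)) + (7·7 − (-11)·24) + ((-11)·(-18) − (-16)·7) + ((-16)·(-17) − 11·(-18)) + (11·(-12) − 14·(-17))| = 1619, so the area is 1619/2.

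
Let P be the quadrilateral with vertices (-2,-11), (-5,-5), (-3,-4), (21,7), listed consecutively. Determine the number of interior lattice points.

95

Using the shoelace formula, 2A = |[(-2)·(-5) − (-5)·(-11)] + [(-5)·(-4) − (-3)·(-5)] + [(-3)·7 − 21·(-4)] + [21·(-11) − (-2)·7]| = 194, so the area is 97.
Summing gcd(|Δx|,|Δy|) over the edges gives the boundary count: gcd(3,6) + gcd(2,1) + gcd(24,11) + gcd(23,18) = 3+1+1+1 = 6.
Pick's theorem gives I = A − B/2 + 1 = 97 − 6/2 + 1 = 95.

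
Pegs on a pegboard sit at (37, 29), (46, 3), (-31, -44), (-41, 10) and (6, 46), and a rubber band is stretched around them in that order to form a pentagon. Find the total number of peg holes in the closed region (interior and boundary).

Using the shoelace formula, 2A = |(37·3 − 46·29) + (46·(-44) − (-31)·3) + ((-31)·10 − (-41)·(-44)) + ((-41)·46 − 6·10) + (6·29 − 37·46)| = 8742, so the area is 4371.
The number of boundary lattice points is Σ gcd(|Δx|,|Δy|) = gcd(9,26) + gcd(77,47) + gcd(10,54) + gcd(47,36) + gcd(31,17) = 1+1+2+1+1 = 6.
Pick's theorem gives I = A − B/2 + 1 = 4371 − 6/2 + 1 = 4369, so the closed region contains I + B = 4369 + 6 = 4375 lattice points.

4375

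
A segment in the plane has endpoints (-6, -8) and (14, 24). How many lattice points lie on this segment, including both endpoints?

The number of lattice points on a segment between lattice points is gcd(|Δx|,|Δy|) + 1 = gcd(20,32) + 1 = 4 + 1 = 5.

5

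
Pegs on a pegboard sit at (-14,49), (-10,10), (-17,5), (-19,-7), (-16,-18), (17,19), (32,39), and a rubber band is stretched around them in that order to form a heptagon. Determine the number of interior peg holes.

Using the shoelace formula, 2A = |[(-14)·10 − (-10)·49] + [(-10)·5 − (-17)·10] + [(-17)·(-7) − (-19)·5] + [(-19)·(-18) − (-16)·(-7)] + [(-16)·19 − 17·(-18)] + [17·39 − 32·19] + [32·49 − (-14)·39]| = 3085, so the area is 1542.5.
Along each edge there are gcd(|Δx|,|Δy|)+1 lattice points, so counting each shared vertex once the boundary has gcd(4,39) + gcd(7,5) + gcd(2,12) + gcd(3,11) + gcd(33,37) + gcd(15,20) + gcd(46,10) = 1+1+2+1+1+5+2 = 13.
Pick's theorem gives I = A − B/2 + 1 = 1542.5 − 13/2 + 1 = 1537.

1537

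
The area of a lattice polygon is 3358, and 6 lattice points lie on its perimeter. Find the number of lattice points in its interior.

Pick's theorem A = I + B/2 − 1 rearranges to I = A − B/2 + 1 = 3358 − 6/2 + 1 = 3356.

3356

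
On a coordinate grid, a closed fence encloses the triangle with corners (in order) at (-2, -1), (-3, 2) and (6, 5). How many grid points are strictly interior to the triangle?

13

By the shoelace formula, twice the signed area is |[(-2)·2 − (-3)·(-1)] + [(-3)·5 − 6·2] + [6·(-1) − (-2)·5]| = 30, so the area is 15.
Along each edge there are gcd(|Δx|,|Δy|)+1 lattice points, so counting each shared vertex once the boundary has gcd(1,3) + gcd(9,3) + gcd(8,6) = 1+3+2 = 6.
Pick's theorem gives I = A − B/2 + 1 = 15 − 6/2 + 1 = 13.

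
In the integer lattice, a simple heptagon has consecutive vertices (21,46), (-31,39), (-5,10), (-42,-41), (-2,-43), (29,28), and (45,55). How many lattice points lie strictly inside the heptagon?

The shoelace formula gives twice the area as |[21·39 − (-31)·46] + [(-31)·10 − (-5)·39] + [(-5)·(-41) − (-42)·10] + [(-42)·(-43) − (-2)·(-41)] + [(-2)·28 − 29·(-43)] + [29·55 − 45·28] + [45·46 − 21·55]| = 6920, so the area is 3460.
Along each edge there are gcd(|Δx|,|Δy|)+1 lattice points, so counting each shared vertex once the boundary has gcd(52,7) + gcd(26,29) + gcd(37,51) + gcd(40,2) + gcd(31,71) + gcd(16,27) + gcd(24,9) = 1+1+1+2+1+1+3 = 10.
Pick's theorem gives I = A − B/2 + 1 = 3460 − 10/2 + 1 = 3456.

3456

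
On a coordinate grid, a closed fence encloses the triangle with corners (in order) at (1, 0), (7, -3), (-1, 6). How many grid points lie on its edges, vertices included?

Along each edge there are gcd(|Δx|,|Δy|)+1 lattice points, so counting each shared vertex once the boundary has gcd(6,3) + gcd(8,9) + gcd(2,6) = 3+1+2 = 6.

6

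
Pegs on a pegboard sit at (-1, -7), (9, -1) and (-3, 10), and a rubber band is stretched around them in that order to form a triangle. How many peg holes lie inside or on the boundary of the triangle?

94

By the shoelace formula, twice the signed area is |((-1)·(-1) − 9·(-7)) + (9·10 − (-3)·(-1)) + ((-3)·(-7) − (-1)·10)| = 182, so the area is 91.
Summing gcd(|Δx|,|Δy|) over the edges gives the boundary count: gcd(10,6) + gcd(12,11) + gcd(2,17) = 2+1+1 = 4.
Pick's theorem gives I = A − B/2 + 1 = 91 − 4/2 + 1 = 90, so the closed region contains I + B = 90 + 4 = 94 lattice points.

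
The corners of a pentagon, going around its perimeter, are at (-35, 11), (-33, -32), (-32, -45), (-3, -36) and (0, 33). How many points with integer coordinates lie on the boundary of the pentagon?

The number of boundary lattice points is Σ gcd(|Δx|,|Δy|) = gcd(2,43) + gcd(1,13) + gcd(29,9) + gcd(3,69) + gcd(35,22) = 1+1+1+3+1 = 7.

7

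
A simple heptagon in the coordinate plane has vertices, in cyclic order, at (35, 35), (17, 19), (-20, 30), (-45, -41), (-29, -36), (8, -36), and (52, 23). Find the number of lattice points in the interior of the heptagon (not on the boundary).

Using the shoelace formula, 2A = |(35·19 − 17·35) + (17·30 − (-20)·19) + ((-20)·(-41) − (-45)·30) + ((-45)·(-36) − (-29)·(-41)) + ((-29)·(-36) − 8·(-36)) + (8·23 − 52·(-36)) + (52·35 − 35·23)| = 7964, so the area is 3982.
The number of boundary lattice points is Σ gcd(|Δx|,|Δy|) = gcd(18,16) + gcd(37,11) + gcd(25,71) + gcd(16,5) + gcd(37,0) + gcd(44,59) + gcd(17,12) = 2+1+1+1+37+1+1 = 44.
Pick's theorem gives I = A − B/2 + 1 = 3982 − 44/2 + 1 = 3961.

3961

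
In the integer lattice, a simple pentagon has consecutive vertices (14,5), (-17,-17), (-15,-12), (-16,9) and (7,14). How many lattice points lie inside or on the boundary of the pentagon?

By the shoelace formula, twice the signed area is |[14·(-17) − (-17)·5] + [(-17)·(-12) − (-15)·(-17)] + [(-15)·9 − (-16)·(-12)] + [(-16)·14 − 7·9] + [7·5 − 14·14]| = 979, so the area is 489.5.
Along each edge there are gcd(|Δx|,|Δy|)+1 lattice points, so counting each shared vertex once the boundary has gcd(31,22) + gcd(2,5) + gcd(1,21) + gcd(23,5) + gcd(7,9) = 1+1+1+1+1 = 5.
Pick's theorem gives I = A − B/2 + 1 = 489.5 − 5/2 + 1 = 488, so the closed region contains I + B = 488 + 5 = 493 lattice points.

493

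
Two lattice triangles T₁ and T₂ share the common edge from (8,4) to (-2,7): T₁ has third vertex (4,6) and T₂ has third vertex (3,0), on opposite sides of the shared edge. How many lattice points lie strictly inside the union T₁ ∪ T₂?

30

The union is the simple quadrilateral with vertices (8,4), (4,6), (-2,7), (3,0) in order.
The shoelace formula gives twice the area as |(8·6 − 4·4) + (4·7 − (-2)·6) + ((-2)·0 − 3·7) + (3·4 − 8·0)| = 63, so the area is 63/2.
The number of boundary lattice points is Σ gcd(|Δx|,|Δy|) = gcd(4,2) + gcd(6,1) + gcd(5,7) + gcd(5,4) = 2+1+1+1 = 5.
By Pick's theorem I = A − B/2 + 1 = 63/2 − 5/2 + 1 = 30.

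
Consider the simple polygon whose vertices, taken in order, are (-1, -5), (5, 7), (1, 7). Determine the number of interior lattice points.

19

By the shoelace formula, twice the signed area is |((-1)·7 − 5·(-5)) + (5·7 − 1·7) + (1·(-5) − (-1)·7)| = 48, so the area is 24.
Along each edge there are gcd(|Δx|,|Δy|)+1 lattice points, so counting each shared vertex once the boundary has gcd(6,12) + gcd(4,0) + gcd(2,12) = 6+4+2 = 12.
By Pick's theorem A = I + B/2 − 1, so I = 24 − 12/2 + 1 = 19.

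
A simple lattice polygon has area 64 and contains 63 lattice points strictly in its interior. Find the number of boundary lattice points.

4

Pick's theorem gives A = I + B/2 − 1, so B = 2(A − I + 1) = 2(64 − 63 + 1) = 4.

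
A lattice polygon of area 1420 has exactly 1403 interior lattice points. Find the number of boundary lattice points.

Pick's theorem gives A = I + B/2 − 1, so B = 2(A − I + 1) = 2(1420 − 1403 + 1) = 36.

36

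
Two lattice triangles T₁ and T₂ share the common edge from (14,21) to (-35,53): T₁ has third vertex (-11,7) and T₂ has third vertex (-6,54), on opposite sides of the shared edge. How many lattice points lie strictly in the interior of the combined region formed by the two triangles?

The union is the simple quadrilateral with vertices (14,21), (-11,7), (-35,53), (-6,54) in order.
Using the shoelace formula, 2A = |(14·7 − (-11)·21) + ((-11)·53 − (-35)·7) + ((-35)·54 − (-6)·53) + ((-6)·21 − 14·54)| = 2463, so the area is 2463/2.
Along each edge there are gcd(|Δx|,|Δy|)+1 lattice points, so counting each shared vertex once the boundary has gcd(25,14) + gcd(24,46) + gcd(29,1) + gcd(20,33) = 1+2+1+1 = 5.
By Pick's theorem I = A − B/2 + 1 = 2463/2 − 5/2 + 1 = 1230.

1230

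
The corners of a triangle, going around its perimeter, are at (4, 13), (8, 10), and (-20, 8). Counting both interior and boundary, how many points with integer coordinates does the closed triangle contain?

49

By the shoelace formula, twice the signed area is |(4·10 − 8·13) + (8·8 − (-20)·10) + ((-20)·13 − 4·8)| = 92, so the area is 46.
Along each edge there are gcd(|Δx|,|Δy|)+1 lattice points, so counting each shared vertex once the boundary has gcd(4,3) + gcd(28,2) + gcd(24,5) = 1+2+1 = 4.
Pick's theorem gives I = A − B/2 + 1 = 46 − 4/2 + 1 = 45, so the closed region contains I + B = 45 + 4 = 49 lattice points.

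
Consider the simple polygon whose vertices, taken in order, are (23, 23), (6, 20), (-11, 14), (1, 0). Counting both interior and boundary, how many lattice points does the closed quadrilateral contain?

321

Using the shoelace formula, 2A = |[23·20 − 6·23] + [6·14 − (-11)·20] + [(-11)·0 − 1·14] + [1·23 − 23·0]| = 635, so the area is 635/2.
Along each edge there are gcd(|Δx|,|Δy|)+1 lattice points, so counting each shared vertex once the boundary has gcd(17,3) + gcd(17,6) + gcd(12,14) + gcd(22,23) = 1+1+2+1 = 5.
Pick's theorem gives I = A − B/2 + 1 = 635/2 − 5/2 + 1 = 316, so the closed region contains I + B = 316 + 5 = 321 lattice points.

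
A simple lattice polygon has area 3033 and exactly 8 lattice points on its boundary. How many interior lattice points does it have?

3030

Pick's theorem A = I + B/2 − 1 rearranges to I = A − B/2 + 1 = 3033 − 8/2 + 1 = 3030.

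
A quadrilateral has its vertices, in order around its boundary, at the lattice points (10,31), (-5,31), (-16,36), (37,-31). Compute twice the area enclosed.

1402

The shoelace formula gives twice the area as |[10·31 − (-5)·31] + [(-5)·36 − (-16)·31] + [(-16)·(-31) − 37·36] + [37·31 − 10·(-31)]| = 1402, so the area is 701.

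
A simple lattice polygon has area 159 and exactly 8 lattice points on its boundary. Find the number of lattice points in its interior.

156

From Pick's theorem, I = A − B/2 + 1 = 159 − 8/2 + 1 = 156.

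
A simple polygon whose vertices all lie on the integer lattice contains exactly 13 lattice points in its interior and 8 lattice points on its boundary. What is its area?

16

Pick's theorem states A = I + B/2 − 1, so A = 13 + 8/2 − 1 = 16.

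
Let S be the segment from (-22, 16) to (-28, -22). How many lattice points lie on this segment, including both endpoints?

3

The number of lattice points on a segment between lattice points is gcd(|Δx|,|Δy|) + 1 = gcd(6,38) + 1 = 2 + 1 = 3.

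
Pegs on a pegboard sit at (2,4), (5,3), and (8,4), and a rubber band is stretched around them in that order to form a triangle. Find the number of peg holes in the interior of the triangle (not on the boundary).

0

By the shoelace formula, twice the signed area is |[2·3 − 5·4] + [5·4 − 8·3] + [8·4 − 2·4]| = 6, so the area is 3.
Summing gcd(|Δx|,|Δy|) over the edges gives the boundary count: gcd(3,1) + gcd(3,1) + gcd(6,0) = 1+1+6 = 8.
By Pick's theorem A = I + B/2 − 1, so I = 3 − 8/2 + 1 = 0.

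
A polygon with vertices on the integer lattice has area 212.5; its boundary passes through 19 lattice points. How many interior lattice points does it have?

Pick's theorem A = I + B/2 − 1 rearranges to I = A − B/2 + 1 = 212.5 − 19/2 + 1 = 204.

204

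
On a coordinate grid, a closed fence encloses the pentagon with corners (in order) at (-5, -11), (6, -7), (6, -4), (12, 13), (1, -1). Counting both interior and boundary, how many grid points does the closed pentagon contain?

107

By the shoelace formula, twice the signed area is |[(-5)·(-7) − 6·(-11)] + [6·(-4) − 6·(-7)] + [6·13 − 12·(-4)] + [12·(-1) − 1·13] + [1·(-11) − (-5)·(-1)]| = 204, so the area is 102.
Summing gcd(|Δx|,|Δy|) over the edges gives the boundary count: gcd(11,4) + gcd(0,3) + gcd(6,17) + gcd(11,14) + gcd(6,10) = 1+3+1+1+2 = 8.
Pick's theorem gives I = A − B/2 + 1 = 102 − 8/2 + 1 = 99, so the closed region contains I + B = 99 + 8 = 107 lattice points.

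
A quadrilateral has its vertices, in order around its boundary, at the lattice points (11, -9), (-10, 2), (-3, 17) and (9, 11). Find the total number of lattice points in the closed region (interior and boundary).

316

By the shoelace formula, twice the signed area is |[11·2 − (-10)·(-9)] + [(-10)·17 − (-3)·2] + [(-3)·11 − 9·17] + [9·(-9) − 11·11]| = 620, so the area is 310.
Along each edge there are gcd(|Δx|,|Δy|)+1 lattice points, so counting each shared vertex once the boundary has gcd(21,11) + gcd(7,15) + gcd(12,6) + gcd(2,20) = 1+1+6+2 = 10.
Pick's theorem gives I = A − B/2 + 1 = 310 − 10/2 + 1 = 306, so the closed region contains I + B = 306 + 10 = 316 lattice points.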